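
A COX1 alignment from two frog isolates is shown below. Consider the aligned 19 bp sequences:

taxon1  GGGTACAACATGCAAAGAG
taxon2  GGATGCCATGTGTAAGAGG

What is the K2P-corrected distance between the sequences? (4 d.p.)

1.1535

Of 19 sites, 8 differences are transitions and 1 are transversions, so P = 8/19 ≈ 0.421053 and Q = 1/19 ≈ 0.052632.
Under the Kimura two-parameter model, d = −½ ln(1 − 2P − Q) − ¼ ln(1 − 2Q).
1 − 2P − Q = 0.105262, giving −½ ln(0.105262) = 1.125651.
1 − 2Q = 0.894736, giving −¼ ln(0.894736) = 0.027807.
d = 1.125651 + 0.027807 = 1.153458.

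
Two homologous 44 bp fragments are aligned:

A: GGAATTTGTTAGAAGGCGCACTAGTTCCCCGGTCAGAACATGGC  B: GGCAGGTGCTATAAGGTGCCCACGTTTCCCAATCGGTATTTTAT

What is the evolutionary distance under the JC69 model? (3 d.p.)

0.643

The sequences differ at 19 of 44 sites, so p = 19/44 ≈ 0.431818.
d = −(3/4) ln(1 − 4p/3) = −0.75 ln(1 − 0.575757) = −0.75 ln(0.424243)
  = −0.75 × (-0.857449) = 0.643087 substitutions/site.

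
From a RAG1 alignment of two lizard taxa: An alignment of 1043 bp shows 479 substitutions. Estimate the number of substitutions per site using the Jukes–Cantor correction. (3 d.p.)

p = 479/1043 ≈ 0.459252.
d = −(3/4) ln(1 − 4p/3) = −0.75 ln(1 − 0.612336) = −0.75 ln(0.387664)
  = −0.75 × (-0.947616) = 0.710712 substitutions/site.

0.711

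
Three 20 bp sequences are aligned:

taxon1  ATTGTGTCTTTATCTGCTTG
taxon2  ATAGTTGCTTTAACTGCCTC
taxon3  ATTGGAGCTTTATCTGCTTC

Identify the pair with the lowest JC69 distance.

taxon1 and taxon3

taxon1–taxon2: 6/20 differ, p = 0.300, d = 0.383.
taxon1–taxon3: 4/20 differ, p = 0.200, d = 0.233.
taxon2–taxon3: 5/20 differ, p = 0.250, d = 0.304.
The smallest distance is between taxon1 and taxon3.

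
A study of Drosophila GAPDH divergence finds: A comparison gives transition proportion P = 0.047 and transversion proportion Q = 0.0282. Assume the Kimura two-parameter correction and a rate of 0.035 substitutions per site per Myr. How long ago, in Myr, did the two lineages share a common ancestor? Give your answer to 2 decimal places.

Under the Kimura two-parameter model, d = −½ ln(1 − 2P − Q) − ¼ ln(1 − 2Q).
1 − 2P − Q = 0.8778, giving −½ ln(0.8778) = 0.065168.
1 − 2Q = 0.9436, giving −¼ ln(0.9436) = 0.014513.
d = 0.065168 + 0.014513 = 0.079681.
Under a molecular clock d = 2μt, so t = d/(2μ) = 0.079681 / (2 × 0.035) = 1.14 Myr.

1.14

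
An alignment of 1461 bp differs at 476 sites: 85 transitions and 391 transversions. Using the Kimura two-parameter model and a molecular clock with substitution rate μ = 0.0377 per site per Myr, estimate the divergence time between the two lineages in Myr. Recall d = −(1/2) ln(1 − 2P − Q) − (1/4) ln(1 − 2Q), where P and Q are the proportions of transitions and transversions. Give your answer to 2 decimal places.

5.75

P = 85/1461 ≈ 0.058179 and Q = 391/1461 ≈ 0.267625.
Under the Kimura two-parameter model, d = −½ ln(1 − 2P − Q) − ¼ ln(1 − 2Q).
1 − 2P − Q = 0.616017, giving −½ ln(0.616017) = 0.242240.
1 − 2Q = 0.46475, giving −¼ ln(0.46475) = 0.191564.
d = 0.242240 + 0.191564 = 0.433804.
Under a molecular clock d = 2μt, so t = d/(2μ) = 0.433804 / (2 × 0.0377) = 5.75 Myr.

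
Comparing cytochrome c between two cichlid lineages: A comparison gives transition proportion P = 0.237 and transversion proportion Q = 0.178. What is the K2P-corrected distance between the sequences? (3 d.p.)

0.638

Under the Kimura two-parameter model, d = −½ ln(1 − 2P − Q) − ¼ ln(1 − 2Q).
1 − 2P − Q = 0.348, giving −½ ln(0.348) = 0.527776.
1 − 2Q = 0.644, giving −¼ ln(0.644) = 0.110014.
d = 0.527776 + 0.110014 = 0.637790.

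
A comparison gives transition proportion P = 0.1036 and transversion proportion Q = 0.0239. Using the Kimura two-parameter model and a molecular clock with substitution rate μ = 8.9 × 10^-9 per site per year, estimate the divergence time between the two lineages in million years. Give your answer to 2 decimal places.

Under the Kimura two-parameter model, d = −½ ln(1 − 2P − Q) − ¼ ln(1 − 2Q).
1 − 2P − Q = 0.7689, giving −½ ln(0.7689) = 0.131397.
1 − 2Q = 0.9522, giving −¼ ln(0.9522) = 0.012245.
d = 0.131397 + 0.012245 = 0.143642.
Under a molecular clock d = 2μt, so t = d/(2μ) = 0.143642 / (2 × 8.9 × 10^-9) = 8.07 million years.

8.07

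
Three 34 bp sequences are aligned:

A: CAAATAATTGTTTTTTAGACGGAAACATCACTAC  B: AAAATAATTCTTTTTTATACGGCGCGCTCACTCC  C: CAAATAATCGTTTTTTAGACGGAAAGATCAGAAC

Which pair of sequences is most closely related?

A–B: 9/34 differ, p = 0.265, d = 0.326.
A–C: 4/34 differ, p = 0.118, d = 0.128.
B–C: 11/34 differ, p = 0.324, d = 0.423.
The smallest distance is between A and C.

A and C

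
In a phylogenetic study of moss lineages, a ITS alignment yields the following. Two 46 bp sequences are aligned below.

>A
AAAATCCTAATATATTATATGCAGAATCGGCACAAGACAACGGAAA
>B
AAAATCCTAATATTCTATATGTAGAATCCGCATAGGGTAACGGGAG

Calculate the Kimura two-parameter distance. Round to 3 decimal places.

0.271

Of 46 sites, 8 differences are transitions and 2 are transversions, so P = 8/46 ≈ 0.173913 and Q = 2/46 ≈ 0.043478.
Under the Kimura two-parameter model, d = −½ ln(1 − 2P − Q) − ¼ ln(1 − 2Q).
1 − 2P − Q = 0.608696, giving −½ ln(0.608696) = 0.248218.
1 − 2Q = 0.913044, giving −¼ ln(0.913044) = 0.022743.
d = 0.248218 + 0.022743 = 0.270961.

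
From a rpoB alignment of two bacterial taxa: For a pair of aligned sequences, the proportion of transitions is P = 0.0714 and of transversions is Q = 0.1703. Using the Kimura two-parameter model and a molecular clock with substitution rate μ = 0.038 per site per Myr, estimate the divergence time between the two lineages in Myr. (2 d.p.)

Under the Kimura two-parameter model, d = −½ ln(1 − 2P − Q) − ¼ ln(1 − 2Q).
1 − 2P − Q = 0.6869, giving −½ ln(0.6869) = 0.187783.
1 − 2Q = 0.6594, giving −¼ ln(0.6594) = 0.104106.
d = 0.187783 + 0.104106 = 0.291889.
Under a molecular clock d = 2μt, so t = d/(2μ) = 0.291889 / (2 × 0.038) = 3.84 Myr.

3.84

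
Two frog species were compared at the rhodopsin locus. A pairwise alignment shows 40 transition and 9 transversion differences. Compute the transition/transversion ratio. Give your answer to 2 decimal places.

4.44

R = 40/9 = 4.444444… ≈ 4.44 (to 2 d.p.).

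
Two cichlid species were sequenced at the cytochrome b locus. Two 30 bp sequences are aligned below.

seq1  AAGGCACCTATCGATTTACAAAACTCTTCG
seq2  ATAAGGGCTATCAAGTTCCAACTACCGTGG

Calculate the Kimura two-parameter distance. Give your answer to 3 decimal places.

Of 30 sites, 5 differences are transitions and 10 are transversions, so P = 5/30 ≈ 0.166667 and Q = 10/30 ≈ 0.333333.
Under the Kimura two-parameter model, d = −½ ln(1 − 2P − Q) − ¼ ln(1 − 2Q).
1 − 2P − Q = 0.333333, giving −½ ln(0.333333) = 0.549307.
1 − 2Q = 0.333334, giving −¼ ln(0.333334) = 0.274653.
d = 0.549307 + 0.274653 = 0.823960.

0.824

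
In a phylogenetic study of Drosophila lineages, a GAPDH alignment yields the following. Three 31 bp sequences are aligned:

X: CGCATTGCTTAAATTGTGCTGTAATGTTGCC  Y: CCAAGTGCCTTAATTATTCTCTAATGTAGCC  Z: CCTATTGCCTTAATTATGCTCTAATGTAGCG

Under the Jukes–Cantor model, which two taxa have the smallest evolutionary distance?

X–Y: 9/31 differ, p = 0.290, d = 0.367.
X–Z: 8/31 differ, p = 0.258, d = 0.316.
Y–Z: 4/31 differ, p = 0.129, d = 0.142.
The smallest distance is between Y and Z.

Y and Z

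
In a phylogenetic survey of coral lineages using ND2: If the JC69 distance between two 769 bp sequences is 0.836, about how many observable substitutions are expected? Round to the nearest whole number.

Invert JC69: p = (3/4)(1 − e^(−4d/3)) = 0.75 × (1 − e^(-1.114667)) = 0.75 × (1 − 0.328024) = 0.503982.
Expected differing sites = pL ≈ 0.503982 × 769 = 387.562158 ≈ 388.

388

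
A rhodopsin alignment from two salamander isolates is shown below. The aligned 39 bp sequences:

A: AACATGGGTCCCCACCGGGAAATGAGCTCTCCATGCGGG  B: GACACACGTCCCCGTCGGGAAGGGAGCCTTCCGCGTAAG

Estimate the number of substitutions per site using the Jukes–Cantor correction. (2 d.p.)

0.54

The sequences differ at 15 of 39 sites, so p = 15/39 ≈ 0.384615.
d = −(3/4) ln(1 − 4p/3) = −0.75 ln(1 − 0.51282) = −0.75 ln(0.48718)
  = −0.75 × (-0.719122) = 0.539342 substitutions/site.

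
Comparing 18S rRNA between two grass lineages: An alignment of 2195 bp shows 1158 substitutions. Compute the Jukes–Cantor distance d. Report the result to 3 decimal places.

p = 1158/2195 ≈ 0.527563.
d = −(3/4) ln(1 − 4p/3) = −0.75 ln(1 − 0.703417) = −0.75 ln(0.296583)
  = −0.75 × (-1.215428) = 0.911571 substitutions/site.

0.912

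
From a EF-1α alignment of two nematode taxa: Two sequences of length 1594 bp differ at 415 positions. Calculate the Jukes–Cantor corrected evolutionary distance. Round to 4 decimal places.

0.3198

p = 415/1594 ≈ 0.260351.
d = −(3/4) ln(1 − 4p/3) = −0.75 ln(1 − 0.347135) = −0.75 ln(0.652865)
  = −0.75 × (-0.426385) = 0.319789 substitutions/site.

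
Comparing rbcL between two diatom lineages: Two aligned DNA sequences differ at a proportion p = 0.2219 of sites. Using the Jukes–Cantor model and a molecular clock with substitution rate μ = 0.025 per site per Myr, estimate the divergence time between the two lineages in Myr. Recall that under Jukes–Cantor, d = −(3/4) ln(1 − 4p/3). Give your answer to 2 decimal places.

d = −(3/4) ln(1 − 4p/3) = −0.75 ln(1 − 0.295867) = −0.75 ln(0.704133)
  = −0.75 × (-0.350788) = 0.263091 substitutions/site.
Under a molecular clock d = 2μt, so t = d/(2μ) = 0.263091 / (2 × 0.025) = 5.26 Myr.

5.26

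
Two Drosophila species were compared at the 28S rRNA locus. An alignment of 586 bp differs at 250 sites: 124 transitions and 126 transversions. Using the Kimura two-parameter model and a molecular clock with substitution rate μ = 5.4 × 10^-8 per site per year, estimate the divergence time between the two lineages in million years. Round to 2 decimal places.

P = 124/586 ≈ 0.211604 and Q = 126/586 ≈ 0.215017.
Under the Kimura two-parameter model, d = −½ ln(1 − 2P − Q) − ¼ ln(1 − 2Q).
1 − 2P − Q = 0.361775, giving −½ ln(0.361775) = 0.508366.
1 − 2Q = 0.569966, giving −¼ ln(0.569966) = 0.140545.
d = 0.508366 + 0.140545 = 0.648911.
Under a molecular clock d = 2μt, so t = d/(2μ) = 0.648911 / (2 × 5.4 × 10^-8) = 6.01 million years.

6.01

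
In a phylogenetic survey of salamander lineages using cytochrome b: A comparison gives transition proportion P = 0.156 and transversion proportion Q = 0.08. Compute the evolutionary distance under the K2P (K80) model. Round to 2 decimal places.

0.29

Under the Kimura two-parameter model, d = −½ ln(1 − 2P − Q) − ¼ ln(1 − 2Q).
1 − 2P − Q = 0.608, giving −½ ln(0.608) = 0.248790.
1 − 2Q = 0.84, giving −¼ ln(0.84) = 0.043588.
d = 0.248790 + 0.043588 = 0.292378.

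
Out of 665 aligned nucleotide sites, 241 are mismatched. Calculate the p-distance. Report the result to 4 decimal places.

p = 241/665 = 0.362406… ≈ 0.3624 (to 4 d.p.).

0.3624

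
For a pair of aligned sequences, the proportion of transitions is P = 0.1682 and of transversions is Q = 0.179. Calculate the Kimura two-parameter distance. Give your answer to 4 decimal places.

0.4730

Under the Kimura two-parameter model, d = −½ ln(1 − 2P − Q) − ¼ ln(1 − 2Q).
1 − 2P − Q = 0.4846, giving −½ ln(0.4846) = 0.362216.
1 − 2Q = 0.642, giving −¼ ln(0.642) = 0.110792.
d = 0.362216 + 0.110792 = 0.473008.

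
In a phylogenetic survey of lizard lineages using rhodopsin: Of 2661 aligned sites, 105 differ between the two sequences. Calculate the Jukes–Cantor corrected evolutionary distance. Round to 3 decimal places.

p = 105/2661 ≈ 0.039459.
d = −(3/4) ln(1 − 4p/3) = −0.75 ln(1 − 0.052612) = −0.75 ln(0.947388)
  = −0.75 × (-0.054047) = 0.040535 substitutions/site.

0.041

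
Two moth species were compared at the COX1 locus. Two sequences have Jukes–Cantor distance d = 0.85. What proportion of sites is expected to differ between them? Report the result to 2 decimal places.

0.51

p = (3/4)(1 − e^(−4d/3)) = 0.75 × (1 − e^(-1.133333)) = 0.75 × (1 − 0.321958) = 0.508532.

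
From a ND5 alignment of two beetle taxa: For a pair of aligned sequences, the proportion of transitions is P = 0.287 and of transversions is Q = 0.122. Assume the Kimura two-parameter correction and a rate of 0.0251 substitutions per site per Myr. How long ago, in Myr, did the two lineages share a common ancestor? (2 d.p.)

13.25

Under the Kimura two-parameter model, d = −½ ln(1 − 2P − Q) − ¼ ln(1 − 2Q).
1 − 2P − Q = 0.304, giving −½ ln(0.304) = 0.595364.
1 − 2Q = 0.756, giving −¼ ln(0.756) = 0.069928.
d = 0.595364 + 0.069928 = 0.665292.
Under a molecular clock d = 2μt, so t = d/(2μ) = 0.665292 / (2 × 0.0251) = 13.25 Myr.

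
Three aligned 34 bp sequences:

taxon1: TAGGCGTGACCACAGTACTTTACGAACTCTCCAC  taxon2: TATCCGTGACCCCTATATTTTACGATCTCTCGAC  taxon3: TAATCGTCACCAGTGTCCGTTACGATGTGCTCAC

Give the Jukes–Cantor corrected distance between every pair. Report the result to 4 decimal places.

d(taxon1,taxon2) = 0.2824, d(taxon1,taxon3) = 0.4770, d(taxon2,taxon3) = 0.5972

taxon1–taxon2: 8/34 sites differ → p ≈ 0.235294, d = −0.75 ln(1 − 0.313725) = 0.282358 ≈ 0.2824.
taxon1–taxon3: 12/34 sites differ → p ≈ 0.352941, d = −0.75 ln(1 − 0.470588) = 0.476991 ≈ 0.4770.
taxon2–taxon3: 14/34 sites differ → p ≈ 0.411765, d = −0.75 ln(1 − 0.54902) = 0.597249 ≈ 0.5972.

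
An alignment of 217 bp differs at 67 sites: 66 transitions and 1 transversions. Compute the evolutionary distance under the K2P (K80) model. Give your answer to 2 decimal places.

0.48

P = 66/217 ≈ 0.304147 and Q = 1/217 ≈ 0.004608.
Under the Kimura two-parameter model, d = −½ ln(1 − 2P − Q) − ¼ ln(1 − 2Q).
1 − 2P − Q = 0.387098, giving −½ ln(0.387098) = 0.474539.
1 − 2Q = 0.990784, giving −¼ ln(0.990784) = 0.002315.
d = 0.474539 + 0.002315 = 0.476854.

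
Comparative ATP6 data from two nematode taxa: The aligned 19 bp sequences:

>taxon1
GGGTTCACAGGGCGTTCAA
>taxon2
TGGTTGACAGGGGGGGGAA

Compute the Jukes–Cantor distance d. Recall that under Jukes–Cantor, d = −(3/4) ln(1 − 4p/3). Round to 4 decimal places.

0.4099

The sequences differ at 6 of 19 sites (1, 6, 13, 15, 16, 17), so p = 6/19 ≈ 0.315789.
d = −(3/4) ln(1 − 4p/3) = −0.75 ln(1 − 0.421052) = −0.75 ln(0.578948)
  = −0.75 × (-0.546543) = 0.409907 substitutions/site.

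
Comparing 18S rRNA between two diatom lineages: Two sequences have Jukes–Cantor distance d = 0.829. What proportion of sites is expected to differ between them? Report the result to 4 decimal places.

p = (3/4)(1 − e^(−4d/3)) = 0.75 × (1 − e^(-1.105333)) = 0.75 × (1 − 0.331101) = 0.501674.

0.5017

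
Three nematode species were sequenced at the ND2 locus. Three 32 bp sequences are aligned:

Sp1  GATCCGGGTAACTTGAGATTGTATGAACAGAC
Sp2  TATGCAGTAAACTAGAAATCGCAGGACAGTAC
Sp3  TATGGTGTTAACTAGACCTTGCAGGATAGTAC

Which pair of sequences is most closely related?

Sp2 and Sp3

Sp1–Sp2: 14/32 differ, p = 0.438, d = 0.657.
Sp1–Sp3: 14/32 differ, p = 0.438, d = 0.657.
Sp2–Sp3: 7/32 differ, p = 0.219, d = 0.259.
The smallest distance is between Sp2 and Sp3.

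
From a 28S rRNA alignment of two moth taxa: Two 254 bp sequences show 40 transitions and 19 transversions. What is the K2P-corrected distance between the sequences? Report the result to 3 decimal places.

0.287

P = 40/254 ≈ 0.15748 and Q = 19/254 ≈ 0.074803.
Under the Kimura two-parameter model, d = −½ ln(1 − 2P − Q) − ¼ ln(1 − 2Q).
1 − 2P − Q = 0.610237, giving −½ ln(0.610237) = 0.246954.
1 − 2Q = 0.850394, giving −¼ ln(0.850394) = 0.040514.
d = 0.246954 + 0.040514 = 0.287468.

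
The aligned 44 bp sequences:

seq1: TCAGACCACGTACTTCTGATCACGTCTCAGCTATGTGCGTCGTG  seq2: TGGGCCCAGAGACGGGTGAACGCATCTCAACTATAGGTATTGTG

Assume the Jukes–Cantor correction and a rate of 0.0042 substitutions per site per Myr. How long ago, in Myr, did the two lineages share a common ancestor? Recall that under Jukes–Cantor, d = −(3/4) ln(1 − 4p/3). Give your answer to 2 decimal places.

The sequences differ at 18 of 44 sites, so p = 18/44 ≈ 0.409091.
d = −(3/4) ln(1 − 4p/3) = −0.75 ln(1 − 0.545455) = −0.75 ln(0.454545)
  = −0.75 × (-0.788458) = 0.591344 substitutions/site.
Under a molecular clock d = 2μt, so t = d/(2μ) = 0.591344 / (2 × 0.0042) = 70.40 Myr.

70.40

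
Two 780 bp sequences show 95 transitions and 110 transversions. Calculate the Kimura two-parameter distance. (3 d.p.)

0.326

P = 95/780 ≈ 0.121795 and Q = 110/780 ≈ 0.141026.
Under the Kimura two-parameter model, d = −½ ln(1 − 2P − Q) − ¼ ln(1 − 2Q).
1 − 2P − Q = 0.615384, giving −½ ln(0.615384) = 0.242754.
1 − 2Q = 0.717948, giving −¼ ln(0.717948) = 0.082840.
d = 0.242754 + 0.082840 = 0.325594.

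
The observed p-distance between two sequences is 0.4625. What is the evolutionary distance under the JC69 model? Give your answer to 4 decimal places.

d = −(3/4) ln(1 − 4p/3) = −0.75 ln(1 − 0.616667) = −0.75 ln(0.383333)
  = −0.75 × (-0.958851) = 0.719138 substitutions/site.

0.7191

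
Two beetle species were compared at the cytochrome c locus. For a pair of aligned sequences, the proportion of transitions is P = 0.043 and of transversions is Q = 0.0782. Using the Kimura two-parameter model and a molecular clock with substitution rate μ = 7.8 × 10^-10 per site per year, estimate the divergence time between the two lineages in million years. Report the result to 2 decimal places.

84.74

Under the Kimura two-parameter model, d = −½ ln(1 − 2P − Q) − ¼ ln(1 − 2Q).
1 − 2P − Q = 0.8358, giving −½ ln(0.8358) = 0.089683.
1 − 2Q = 0.8436, giving −¼ ln(0.8436) = 0.042519.
d = 0.089683 + 0.042519 = 0.132202.
Under a molecular clock d = 2μt, so t = d/(2μ) = 0.132202 / (2 × 7.8 × 10^-10) = 84.74 million years.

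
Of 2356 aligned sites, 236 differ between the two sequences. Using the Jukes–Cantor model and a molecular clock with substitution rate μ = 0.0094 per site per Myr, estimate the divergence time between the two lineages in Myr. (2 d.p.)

p = 236/2356 ≈ 0.10017.
d = −(3/4) ln(1 − 4p/3) = −0.75 ln(1 − 0.13356) = −0.75 ln(0.86644)
  = −0.75 × (-0.143362) = 0.107522 substitutions/site.
Under a molecular clock d = 2μt, so t = d/(2μ) = 0.107522 / (2 × 0.0094) = 5.72 Myr.

5.72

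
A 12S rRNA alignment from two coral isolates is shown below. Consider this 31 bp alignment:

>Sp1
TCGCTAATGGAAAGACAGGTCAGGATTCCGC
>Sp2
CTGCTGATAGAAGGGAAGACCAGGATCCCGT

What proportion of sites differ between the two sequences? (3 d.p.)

The sequences differ at 11 of 31 positions.
p = 11/31 = 0.354838… ≈ 0.355 (to 3 d.p.).

0.355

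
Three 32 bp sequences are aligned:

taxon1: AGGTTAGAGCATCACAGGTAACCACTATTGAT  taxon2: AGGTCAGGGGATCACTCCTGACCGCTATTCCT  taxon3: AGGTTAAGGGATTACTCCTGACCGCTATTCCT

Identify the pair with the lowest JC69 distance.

taxon2 and taxon3

taxon1–taxon2: 10/32 differ, p = 0.313, d = 0.404.
taxon1–taxon3: 11/32 differ, p = 0.344, d = 0.460.
taxon2–taxon3: 3/32 differ, p = 0.094, d = 0.100.
The smallest distance is between taxon2 and taxon3.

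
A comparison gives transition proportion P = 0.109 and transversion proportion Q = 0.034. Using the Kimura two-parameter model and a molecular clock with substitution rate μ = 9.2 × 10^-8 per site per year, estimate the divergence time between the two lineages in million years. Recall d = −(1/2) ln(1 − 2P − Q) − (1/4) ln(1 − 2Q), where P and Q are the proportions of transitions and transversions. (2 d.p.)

Under the Kimura two-parameter model, d = −½ ln(1 − 2P − Q) − ¼ ln(1 − 2Q).
1 − 2P − Q = 0.748, giving −½ ln(0.748) = 0.145176.
1 − 2Q = 0.932, giving −¼ ln(0.932) = 0.017606.
d = 0.145176 + 0.017606 = 0.162782.
Under a molecular clock d = 2μt, so t = d/(2μ) = 0.162782 / (2 × 9.2 × 10^-8) = 0.88 million years.

0.88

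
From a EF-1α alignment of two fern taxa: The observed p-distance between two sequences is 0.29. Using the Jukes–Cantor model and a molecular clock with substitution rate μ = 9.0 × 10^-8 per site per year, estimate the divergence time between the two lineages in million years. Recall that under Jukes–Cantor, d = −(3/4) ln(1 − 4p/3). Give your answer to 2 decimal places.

d = −(3/4) ln(1 − 4p/3) = −0.75 ln(1 − 0.386667) = −0.75 ln(0.613333)
  = −0.75 × (-0.488847) = 0.366635 substitutions/site.
Under a molecular clock d = 2μt, so t = d/(2μ) = 0.366635 / (2 × 9.0 × 10^-8) = 2.04 million years.

2.04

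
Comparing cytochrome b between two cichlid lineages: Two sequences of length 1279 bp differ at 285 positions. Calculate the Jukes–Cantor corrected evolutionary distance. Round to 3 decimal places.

p = 285/1279 ≈ 0.22283.
d = −(3/4) ln(1 − 4p/3) = −0.75 ln(1 − 0.297107) = −0.75 ln(0.702893)
  = −0.75 × (-0.352551) = 0.264413 substitutions/site.

0.264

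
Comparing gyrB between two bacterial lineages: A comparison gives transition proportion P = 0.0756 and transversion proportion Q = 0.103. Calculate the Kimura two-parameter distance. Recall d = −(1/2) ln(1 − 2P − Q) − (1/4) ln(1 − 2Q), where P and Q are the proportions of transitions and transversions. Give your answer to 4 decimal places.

Under the Kimura two-parameter model, d = −½ ln(1 − 2P − Q) − ¼ ln(1 − 2Q).
1 − 2P − Q = 0.7458, giving −½ ln(0.7458) = 0.146649.
1 − 2Q = 0.794, giving −¼ ln(0.794) = 0.057668.
d = 0.146649 + 0.057668 = 0.204317.

0.2043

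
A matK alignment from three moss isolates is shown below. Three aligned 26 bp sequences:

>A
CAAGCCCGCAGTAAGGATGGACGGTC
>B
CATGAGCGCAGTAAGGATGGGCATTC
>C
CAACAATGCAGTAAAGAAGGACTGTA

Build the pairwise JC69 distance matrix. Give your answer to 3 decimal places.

A–B: 6/26 sites differ → p ≈ 0.230769, d = −0.75 ln(1 − 0.307692) = 0.275793 ≈ 0.276.
A–C: 8/26 sites differ → p ≈ 0.307692, d = −0.75 ln(1 − 0.410256) = 0.396050 ≈ 0.396.
B–C: 10/26 sites differ → p ≈ 0.384615, d = −0.75 ln(1 − 0.51282) = 0.539341 ≈ 0.539.

d(A,B) = 0.276, d(A,C) = 0.396, d(B,C) = 0.539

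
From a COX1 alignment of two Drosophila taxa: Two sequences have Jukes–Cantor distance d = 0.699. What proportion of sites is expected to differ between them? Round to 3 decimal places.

0.455

p = (3/4)(1 − e^(−4d/3)) = 0.75 × (1 − e^(-0.932)) = 0.75 × (1 − 0.393765) = 0.454676.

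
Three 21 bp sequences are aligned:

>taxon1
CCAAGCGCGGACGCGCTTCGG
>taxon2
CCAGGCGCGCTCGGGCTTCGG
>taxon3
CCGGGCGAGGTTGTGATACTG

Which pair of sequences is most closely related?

taxon1 and taxon2

taxon1–taxon2: 4/21 differ, p = 0.190, d = 0.220.
taxon1–taxon3: 9/21 differ, p = 0.429, d = 0.635.
taxon2–taxon3: 8/21 differ, p = 0.381, d = 0.532.
The smallest distance is between taxon1 and taxon2.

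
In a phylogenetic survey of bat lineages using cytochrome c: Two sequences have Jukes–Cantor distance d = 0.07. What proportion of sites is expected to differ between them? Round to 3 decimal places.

p = (3/4)(1 − e^(−4d/3)) = 0.75 × (1 − e^(-0.093333)) = 0.75 × (1 − 0.910890) = 0.066833.

0.067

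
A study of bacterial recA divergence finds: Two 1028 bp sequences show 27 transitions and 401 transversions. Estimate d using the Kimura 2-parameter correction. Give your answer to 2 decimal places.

P = 27/1028 ≈ 0.026265 and Q = 401/1028 ≈ 0.390078.
Under the Kimura two-parameter model, d = −½ ln(1 − 2P − Q) − ¼ ln(1 − 2Q).
1 − 2P − Q = 0.557392, giving −½ ln(0.557392) = 0.292243.
1 − 2Q = 0.219844, giving −¼ ln(0.219844) = 0.378709.
d = 0.292243 + 0.378709 = 0.670952.

0.67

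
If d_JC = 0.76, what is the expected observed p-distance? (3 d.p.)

p = (3/4)(1 − e^(−4d/3)) = 0.75 × (1 − e^(-1.013333)) = 0.75 × (1 − 0.363007) = 0.477745.

0.478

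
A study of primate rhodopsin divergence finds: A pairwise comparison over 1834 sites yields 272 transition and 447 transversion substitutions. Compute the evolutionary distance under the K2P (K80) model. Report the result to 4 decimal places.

0.5557

P = 272/1834 ≈ 0.14831 and Q = 447/1834 ≈ 0.24373.
Under the Kimura two-parameter model, d = −½ ln(1 − 2P − Q) − ¼ ln(1 − 2Q).
1 − 2P − Q = 0.45965, giving −½ ln(0.45965) = 0.388645.
1 − 2Q = 0.51254, giving −¼ ln(0.51254) = 0.167094.
d = 0.388645 + 0.167094 = 0.555739.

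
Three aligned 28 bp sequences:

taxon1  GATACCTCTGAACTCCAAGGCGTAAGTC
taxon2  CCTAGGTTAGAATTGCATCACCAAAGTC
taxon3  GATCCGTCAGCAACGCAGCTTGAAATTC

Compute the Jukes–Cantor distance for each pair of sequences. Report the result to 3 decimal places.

d(taxon1,taxon2) = 0.724, d(taxon1,taxon3) = 0.724, d(taxon2,taxon3) = 0.724

taxon1–taxon2: 13/28 sites differ → p ≈ 0.464286, d = −0.75 ln(1 − 0.619048) = 0.723811 ≈ 0.724.
taxon1–taxon3: 13/28 sites differ → p ≈ 0.464286, d = −0.75 ln(1 − 0.619048) = 0.723811 ≈ 0.724.
taxon2–taxon3: 13/28 sites differ → p ≈ 0.464286, d = −0.75 ln(1 − 0.619048) = 0.723811 ≈ 0.724.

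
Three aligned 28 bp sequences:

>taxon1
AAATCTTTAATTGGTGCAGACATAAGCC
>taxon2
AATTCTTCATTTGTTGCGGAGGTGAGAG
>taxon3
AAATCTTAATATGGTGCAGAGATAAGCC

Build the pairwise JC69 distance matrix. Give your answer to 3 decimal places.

taxon1–taxon2: 10/28 sites differ → p ≈ 0.357143, d = −0.75 ln(1 − 0.476191) = 0.484971 ≈ 0.485.
taxon1–taxon3: 4/28 sites differ → p ≈ 0.142857, d = −0.75 ln(1 − 0.190476) = 0.158482 ≈ 0.158.
taxon2–taxon3: 9/28 sites differ → p ≈ 0.321429, d = −0.75 ln(1 − 0.428572) = 0.419713 ≈ 0.420.

d(taxon1,taxon2) = 0.485, d(taxon1,taxon3) = 0.158, d(taxon2,taxon3) = 0.420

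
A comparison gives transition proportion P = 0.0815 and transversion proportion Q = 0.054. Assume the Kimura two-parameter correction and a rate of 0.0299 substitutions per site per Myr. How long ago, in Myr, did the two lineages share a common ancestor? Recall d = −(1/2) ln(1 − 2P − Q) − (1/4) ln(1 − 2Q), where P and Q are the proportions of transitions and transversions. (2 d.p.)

Under the Kimura two-parameter model, d = −½ ln(1 − 2P − Q) − ¼ ln(1 − 2Q).
1 − 2P − Q = 0.783, giving −½ ln(0.783) = 0.122311.
1 − 2Q = 0.892, giving −¼ ln(0.892) = 0.028572.
d = 0.122311 + 0.028572 = 0.150883.
Under a molecular clock d = 2μt, so t = d/(2μ) = 0.150883 / (2 × 0.0299) = 2.52 Myr.

2.52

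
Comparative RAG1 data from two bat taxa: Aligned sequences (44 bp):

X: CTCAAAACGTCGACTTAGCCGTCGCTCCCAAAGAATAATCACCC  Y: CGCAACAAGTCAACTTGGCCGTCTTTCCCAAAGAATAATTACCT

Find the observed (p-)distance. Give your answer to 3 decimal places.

0.205

The sequences differ at 9 of 44 positions (sites 2, 6, 8, 12, 17, 24, 25, 40, 44).
p = 9/44 = 0.204545… ≈ 0.205 (to 3 d.p.).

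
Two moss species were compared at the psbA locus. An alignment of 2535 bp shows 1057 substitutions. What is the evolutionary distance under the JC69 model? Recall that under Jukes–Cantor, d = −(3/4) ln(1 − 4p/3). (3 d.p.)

p = 1057/2535 ≈ 0.416963.
d = −(3/4) ln(1 − 4p/3) = −0.75 ln(1 − 0.555951) = −0.75 ln(0.444049)
  = −0.75 × (-0.811820) = 0.608865 substitutions/site.

0.609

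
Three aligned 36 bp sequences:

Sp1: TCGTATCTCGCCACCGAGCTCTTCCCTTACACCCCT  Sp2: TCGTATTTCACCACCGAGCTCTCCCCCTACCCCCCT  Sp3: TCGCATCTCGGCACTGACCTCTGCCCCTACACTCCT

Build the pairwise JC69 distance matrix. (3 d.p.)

d(Sp1,Sp2) = 0.154, d(Sp1,Sp3) = 0.225, d(Sp2,Sp3) = 0.304

Sp1–Sp2: 5/36 sites differ → p ≈ 0.138889, d = −0.75 ln(1 − 0.185185) = 0.153596 ≈ 0.154.
Sp1–Sp3: 7/36 sites differ → p ≈ 0.194444, d = −0.75 ln(1 − 0.259259) = 0.225078 ≈ 0.225.
Sp2–Sp3: 9/36 sites differ → p = 0.25, d = −0.75 ln(1 − 0.333333) = 0.304098 ≈ 0.304.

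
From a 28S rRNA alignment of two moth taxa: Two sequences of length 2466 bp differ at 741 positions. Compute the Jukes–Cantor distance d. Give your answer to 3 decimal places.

p = 741/2466 ≈ 0.300487.
d = −(3/4) ln(1 − 4p/3) = −0.75 ln(1 − 0.400649) = −0.75 ln(0.599351)
  = −0.75 × (-0.511908) = 0.383931 substitutions/site.

0.384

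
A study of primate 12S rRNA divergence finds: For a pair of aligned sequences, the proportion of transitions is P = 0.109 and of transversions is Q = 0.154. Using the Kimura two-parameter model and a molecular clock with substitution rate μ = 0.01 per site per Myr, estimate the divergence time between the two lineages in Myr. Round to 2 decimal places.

16.23

Under the Kimura two-parameter model, d = −½ ln(1 − 2P − Q) − ¼ ln(1 − 2Q).
1 − 2P − Q = 0.628, giving −½ ln(0.628) = 0.232608.
1 − 2Q = 0.692, giving −¼ ln(0.692) = 0.092042.
d = 0.232608 + 0.092042 = 0.324650.
Under a molecular clock d = 2μt, so t = d/(2μ) = 0.324650 / (2 × 0.01) = 16.23 Myr.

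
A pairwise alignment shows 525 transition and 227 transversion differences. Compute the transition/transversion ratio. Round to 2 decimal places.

R = 525/227 = 2.312775… ≈ 2.31 (to 2 d.p.).

2.31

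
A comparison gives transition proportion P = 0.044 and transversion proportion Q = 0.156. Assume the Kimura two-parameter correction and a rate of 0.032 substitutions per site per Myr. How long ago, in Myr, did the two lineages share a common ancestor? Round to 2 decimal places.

3.65

Under the Kimura two-parameter model, d = −½ ln(1 − 2P − Q) − ¼ ln(1 − 2Q).
1 − 2P − Q = 0.756, giving −½ ln(0.756) = 0.139857.
1 − 2Q = 0.688, giving −¼ ln(0.688) = 0.093492.
d = 0.139857 + 0.093492 = 0.233349.
Under a molecular clock d = 2μt, so t = d/(2μ) = 0.233349 / (2 × 0.032) = 3.65 Myr.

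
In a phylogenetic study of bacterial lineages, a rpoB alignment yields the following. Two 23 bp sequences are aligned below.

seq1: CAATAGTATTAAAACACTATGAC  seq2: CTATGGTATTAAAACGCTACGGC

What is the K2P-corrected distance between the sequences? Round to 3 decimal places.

0.271

Of 23 sites, 4 differences are transitions and 1 are transversions, so P = 4/23 ≈ 0.173913 and Q = 1/23 ≈ 0.043478.
Under the Kimura two-parameter model, d = −½ ln(1 − 2P − Q) − ¼ ln(1 − 2Q).
1 − 2P − Q = 0.608696, giving −½ ln(0.608696) = 0.248218.
1 − 2Q = 0.913044, giving −¼ ln(0.913044) = 0.022743.
d = 0.248218 + 0.022743 = 0.270961.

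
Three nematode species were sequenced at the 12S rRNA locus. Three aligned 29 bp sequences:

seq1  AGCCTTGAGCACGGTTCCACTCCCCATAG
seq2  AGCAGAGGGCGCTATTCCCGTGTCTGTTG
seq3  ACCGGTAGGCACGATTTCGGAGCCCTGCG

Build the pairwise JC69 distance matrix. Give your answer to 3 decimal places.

seq1–seq2: 14/29 sites differ → p ≈ 0.482759, d = −0.75 ln(1 − 0.643679) = 0.773942 ≈ 0.774.
seq1–seq3: 14/29 sites differ → p ≈ 0.482759, d = −0.75 ln(1 − 0.643679) = 0.773942 ≈ 0.774.
seq2–seq3: 14/29 sites differ → p ≈ 0.482759, d = −0.75 ln(1 − 0.643679) = 0.773942 ≈ 0.774.

d(seq1,seq2) = 0.774, d(seq1,seq3) = 0.774, d(seq2,seq3) = 0.774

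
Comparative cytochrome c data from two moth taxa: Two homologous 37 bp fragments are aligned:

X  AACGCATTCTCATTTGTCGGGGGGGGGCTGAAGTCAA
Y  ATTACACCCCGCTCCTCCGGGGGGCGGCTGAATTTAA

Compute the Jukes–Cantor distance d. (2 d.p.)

The sequences differ at 15 of 37 sites, so p = 15/37 ≈ 0.405405.
d = −(3/4) ln(1 − 4p/3) = −0.75 ln(1 − 0.54054) = −0.75 ln(0.45946)
  = −0.75 × (-0.777703) = 0.583277 substitutions/site.

0.58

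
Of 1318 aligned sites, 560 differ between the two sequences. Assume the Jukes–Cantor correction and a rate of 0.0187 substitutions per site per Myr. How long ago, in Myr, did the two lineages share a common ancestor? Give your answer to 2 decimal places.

p = 560/1318 ≈ 0.424886.
d = −(3/4) ln(1 − 4p/3) = −0.75 ln(1 − 0.566515) = −0.75 ln(0.433485)
  = −0.75 × (-0.835898) = 0.626924 substitutions/site.
Under a molecular clock d = 2μt, so t = d/(2μ) = 0.626924 / (2 × 0.0187) = 16.76 Myr.

16.76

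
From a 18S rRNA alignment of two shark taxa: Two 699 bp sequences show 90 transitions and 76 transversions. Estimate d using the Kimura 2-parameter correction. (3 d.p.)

P = 90/699 ≈ 0.128755 and Q = 76/699 ≈ 0.108727.
Under the Kimura two-parameter model, d = −½ ln(1 − 2P − Q) − ¼ ln(1 − 2Q).
1 − 2P − Q = 0.633763, giving −½ ln(0.633763) = 0.228040.
1 − 2Q = 0.782546, giving −¼ ln(0.782546) = 0.061301.
d = 0.228040 + 0.061301 = 0.289341.

0.289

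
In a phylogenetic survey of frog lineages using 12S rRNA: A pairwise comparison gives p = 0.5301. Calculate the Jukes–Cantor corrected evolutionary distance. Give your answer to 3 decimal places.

0.920

d = −(3/4) ln(1 − 4p/3) = −0.75 ln(1 − 0.7068) = −0.75 ln(0.2932)
  = −0.75 × (-1.226900) = 0.920175 substitutions/site.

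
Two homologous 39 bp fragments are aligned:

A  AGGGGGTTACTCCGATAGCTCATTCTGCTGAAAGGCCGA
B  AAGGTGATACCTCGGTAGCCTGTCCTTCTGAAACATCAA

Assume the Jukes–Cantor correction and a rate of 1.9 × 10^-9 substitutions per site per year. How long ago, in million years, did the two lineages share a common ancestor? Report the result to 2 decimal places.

141.93

The sequences differ at 15 of 39 sites, so p = 15/39 ≈ 0.384615.
d = −(3/4) ln(1 − 4p/3) = −0.75 ln(1 − 0.51282) = −0.75 ln(0.48718)
  = −0.75 × (-0.719122) = 0.539342 substitutions/site.
Under a molecular clock d = 2μt, so t = d/(2μ) = 0.539342 / (2 × 1.9 × 10^-9) = 141.93 million years.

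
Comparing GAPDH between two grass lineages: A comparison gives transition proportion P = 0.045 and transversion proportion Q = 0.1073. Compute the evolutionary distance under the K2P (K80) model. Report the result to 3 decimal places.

Under the Kimura two-parameter model, d = −½ ln(1 − 2P − Q) − ¼ ln(1 − 2Q).
1 − 2P − Q = 0.8027, giving −½ ln(0.8027) = 0.109887.
1 − 2Q = 0.7854, giving −¼ ln(0.7854) = 0.060391.
d = 0.109887 + 0.060391 = 0.170278.

0.170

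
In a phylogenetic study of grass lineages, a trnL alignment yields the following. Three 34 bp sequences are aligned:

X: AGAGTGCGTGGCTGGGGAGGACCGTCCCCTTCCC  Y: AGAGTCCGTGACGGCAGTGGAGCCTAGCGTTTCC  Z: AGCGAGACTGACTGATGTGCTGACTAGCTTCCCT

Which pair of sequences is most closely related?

X and Y

X–Y: 12/34 differ, p = 0.353, d = 0.477.
X–Z: 18/34 differ, p = 0.529, d = 0.918.
Y–Z: 15/34 differ, p = 0.441, d = 0.665.
The smallest distance is between X and Y.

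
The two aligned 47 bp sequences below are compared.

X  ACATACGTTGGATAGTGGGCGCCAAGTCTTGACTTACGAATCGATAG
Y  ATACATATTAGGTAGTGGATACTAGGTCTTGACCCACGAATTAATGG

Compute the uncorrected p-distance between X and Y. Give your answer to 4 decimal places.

The sequences differ at 16 of 47 positions.
p = 16/47 = 0.340425… ≈ 0.3404 (to 4 d.p.).

0.3404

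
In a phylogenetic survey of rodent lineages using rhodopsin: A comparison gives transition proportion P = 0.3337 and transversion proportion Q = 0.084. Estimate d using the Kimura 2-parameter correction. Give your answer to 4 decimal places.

Under the Kimura two-parameter model, d = −½ ln(1 − 2P − Q) − ¼ ln(1 − 2Q).
1 − 2P − Q = 0.2486, giving −½ ln(0.2486) = 0.695955.
1 − 2Q = 0.832, giving −¼ ln(0.832) = 0.045981.
d = 0.695955 + 0.045981 = 0.741936.

0.7419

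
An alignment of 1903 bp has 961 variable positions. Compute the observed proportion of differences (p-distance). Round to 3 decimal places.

p = 961/1903 = 0.504992… ≈ 0.505 (to 3 d.p.).

0.505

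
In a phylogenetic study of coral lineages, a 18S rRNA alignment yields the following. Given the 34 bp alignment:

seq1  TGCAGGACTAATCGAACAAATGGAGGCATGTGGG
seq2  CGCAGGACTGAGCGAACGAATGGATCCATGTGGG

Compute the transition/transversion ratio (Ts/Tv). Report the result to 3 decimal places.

Transitions are A↔G and C↔T; transversions are all other mismatches.
Transitions: 3. Transversions: 3.
R = 3/3 = 1.000.

1.000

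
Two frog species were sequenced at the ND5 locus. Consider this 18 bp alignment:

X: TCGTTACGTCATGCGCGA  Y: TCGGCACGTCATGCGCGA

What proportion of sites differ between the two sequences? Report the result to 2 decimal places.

0.11

The sequences differ at 2 of 18 positions (sites 4, 5).
p = 2/18 = 0.111111… ≈ 0.11 (to 2 d.p.).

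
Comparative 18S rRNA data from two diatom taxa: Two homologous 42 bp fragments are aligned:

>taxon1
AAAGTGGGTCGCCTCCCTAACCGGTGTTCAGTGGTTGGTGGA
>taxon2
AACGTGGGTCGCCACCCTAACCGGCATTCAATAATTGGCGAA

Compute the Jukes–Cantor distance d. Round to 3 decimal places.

0.252

The sequences differ at 9 of 42 sites (3, 14, 25, 26, 31, 33, 34, 39, 41), so p = 9/42 ≈ 0.214286.
d = −(3/4) ln(1 − 4p/3) = −0.75 ln(1 − 0.285715) = −0.75 ln(0.714285)
  = −0.75 × (-0.336473) = 0.252355 substitutions/site.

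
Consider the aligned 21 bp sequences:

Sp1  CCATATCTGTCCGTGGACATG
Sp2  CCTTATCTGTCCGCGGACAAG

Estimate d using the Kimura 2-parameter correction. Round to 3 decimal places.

Of 21 sites, 1 differences are transitions and 2 are transversions, so P = 1/21 ≈ 0.047619 and Q = 2/21 ≈ 0.095238.
Under the Kimura two-parameter model, d = −½ ln(1 − 2P − Q) − ¼ ln(1 − 2Q).
1 − 2P − Q = 0.809524, giving −½ ln(0.809524) = 0.105654.
1 − 2Q = 0.809524, giving −¼ ln(0.809524) = 0.052827.
d = 0.105654 + 0.052827 = 0.158481.

0.158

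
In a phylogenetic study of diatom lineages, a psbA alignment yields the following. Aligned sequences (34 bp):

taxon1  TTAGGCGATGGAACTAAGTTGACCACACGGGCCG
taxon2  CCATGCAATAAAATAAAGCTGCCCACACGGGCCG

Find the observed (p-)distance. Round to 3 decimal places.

0.294

The sequences differ at 10 of 34 positions (sites 1, 2, 4, 7, 10, 11, 14, 15, 19, 22).
p = 10/34 = 0.294117… ≈ 0.294 (to 3 d.p.).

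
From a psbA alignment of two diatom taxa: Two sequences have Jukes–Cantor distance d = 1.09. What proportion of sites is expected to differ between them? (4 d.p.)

0.5747

p = (3/4)(1 − e^(−4d/3)) = 0.75 × (1 − e^(-1.453333)) = 0.75 × (1 − 0.233790) = 0.574658.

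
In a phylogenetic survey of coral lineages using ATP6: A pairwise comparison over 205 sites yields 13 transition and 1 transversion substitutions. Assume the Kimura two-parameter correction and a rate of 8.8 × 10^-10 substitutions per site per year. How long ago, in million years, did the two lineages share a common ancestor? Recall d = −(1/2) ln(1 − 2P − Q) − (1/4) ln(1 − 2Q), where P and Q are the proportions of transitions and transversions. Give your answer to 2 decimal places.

41.51

P = 13/205 ≈ 0.063415 and Q = 1/205 ≈ 0.004878.
Under the Kimura two-parameter model, d = −½ ln(1 − 2P − Q) − ¼ ln(1 − 2Q).
1 − 2P − Q = 0.868292, giving −½ ln(0.868292) = 0.070614.
1 − 2Q = 0.990244, giving −¼ ln(0.990244) = 0.002451.
d = 0.070614 + 0.002451 = 0.073065.
Under a molecular clock d = 2μt, so t = d/(2μ) = 0.073065 / (2 × 8.8 × 10^-10) = 41.51 million years.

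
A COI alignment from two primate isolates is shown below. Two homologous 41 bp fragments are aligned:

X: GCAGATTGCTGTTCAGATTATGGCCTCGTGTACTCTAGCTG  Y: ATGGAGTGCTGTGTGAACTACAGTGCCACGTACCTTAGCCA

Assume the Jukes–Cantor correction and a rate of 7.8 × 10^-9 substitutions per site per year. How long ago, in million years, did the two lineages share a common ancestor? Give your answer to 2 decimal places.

The sequences differ at 20 of 41 sites, so p = 20/41 ≈ 0.487805.
d = −(3/4) ln(1 − 4p/3) = −0.75 ln(1 − 0.650407) = −0.75 ln(0.349593)
  = −0.75 × (-1.050986) = 0.788240 substitutions/site.
Under a molecular clock d = 2μt, so t = d/(2μ) = 0.788240 / (2 × 7.8 × 10^-9) = 50.53 million years.

50.53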